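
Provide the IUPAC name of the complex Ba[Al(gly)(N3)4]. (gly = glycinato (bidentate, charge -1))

The 1 barium counter-ion carries a total charge of +2, so each complex ion is 2−.
Ligand charges: 4×azido (-1 each), 1×glycinato (-1 each); total -5. So Al + (-5) = 2−, giving Al = +3.
Ligands are named alphabetically: azido before glycinato.
The complex ion is anionic, so aluminium takes the -ate form aluminate(III).

barium tetraazido(glycinato)aluminate(III)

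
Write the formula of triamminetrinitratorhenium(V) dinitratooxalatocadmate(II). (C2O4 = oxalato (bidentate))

Cation [Re…]: ligand charges -3, Re(V) ⇒ ion charge 2+.
Anion [Cd…]: ligand charges -4, Cd(II) ⇒ ion charge 2−.
One 2+ cation balances one 2− anion.

[Re(NH3)3(NO3)3][Cd(C2O4)(NO3)2]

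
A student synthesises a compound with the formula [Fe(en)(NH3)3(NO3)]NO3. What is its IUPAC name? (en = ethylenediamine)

The 1 nitrate counter-ion carries a total charge of -1, so each complex ion is 1+.
Ligand charges: 3×ammine (neutral), 1×ethylenediamine (neutral), 1×nitrato (-1 each); total -1. So Fe + (-1) = 1+, giving Fe = +2.
Ligands are named alphabetically: ammine before ethylenediamine before nitrato.

triammine(ethylenediamine)nitratoiron(II) nitrate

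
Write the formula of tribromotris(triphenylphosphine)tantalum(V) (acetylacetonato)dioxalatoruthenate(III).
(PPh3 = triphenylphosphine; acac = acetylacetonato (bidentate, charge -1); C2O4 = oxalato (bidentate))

[TaBr3(PPh3)3][Ru(acac)(C2O4)2]

Cation [Ta…]: ligand charges -3, Ta(V) ⇒ ion charge 2+.
Anion [Ru…]: ligand charges -5, Ru(III) ⇒ ion charge 2−.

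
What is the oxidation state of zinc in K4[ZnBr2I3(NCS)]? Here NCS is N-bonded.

4 potassium outside the brackets (+1 each) → the complex ion is 4−.
Ligand charges: 1×NCS = -1; 3×I = -3; 2×Br = -2; sum -6.
Zn + (-6) = 4− ⇒ Zn is +2.

+2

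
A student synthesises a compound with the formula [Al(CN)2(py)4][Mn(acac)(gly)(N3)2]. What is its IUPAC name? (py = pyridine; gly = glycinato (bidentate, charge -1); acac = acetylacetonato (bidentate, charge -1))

dicyanotetrakis(pyridine)aluminium(III) (acetylacetonato)diazido(glycinato)manganate(III)

Aluminium is always +3 in its complexes; the cation's ligand charges sum to -2, so the complex cation is 1+.
A 1:1 salt means the anion carries the equal and opposite charge, 1−.
Anion: ligand charges sum to -4; for the ion to be 1−, Mn = +3.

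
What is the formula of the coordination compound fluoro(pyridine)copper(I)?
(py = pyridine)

Ligands: 1 fluoro (F, -1), 1 pyridine (py, neutral). Ligand charge sum = -1.
With Cu in oxidation state +1, the complex ion is [Cu...].

[CuF(py)]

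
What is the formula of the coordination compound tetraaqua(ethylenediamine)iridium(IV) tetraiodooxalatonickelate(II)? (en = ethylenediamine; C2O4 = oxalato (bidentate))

Cation [Ir…]: ligand charges 0, Ir(IV) ⇒ ion charge 4+.
Anion [Ni…]: ligand charges -6, Ni(II) ⇒ ion charge 4−.
One 4+ cation balances one 4− anion.

[Ir(en)(H2O)4][Ni(C2O4)I4]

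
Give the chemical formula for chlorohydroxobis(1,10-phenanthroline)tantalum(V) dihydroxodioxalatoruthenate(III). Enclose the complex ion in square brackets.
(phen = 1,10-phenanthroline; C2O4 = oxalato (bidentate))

[TaCl(OH)(phen)2][Ru(C2O4)2(OH)2]

Cation [Ta…]: ligand charges -2, Ta(V) ⇒ ion charge 3+.
Anion [Ru…]: ligand charges -6, Ru(III) ⇒ ion charge 3−.
One 3+ cation balances one 3− anion.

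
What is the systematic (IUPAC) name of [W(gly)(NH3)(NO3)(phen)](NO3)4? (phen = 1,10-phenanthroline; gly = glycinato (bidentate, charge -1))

The 4 nitrate counter-ions carry a total charge of -4, so each complex ion is 4+.
Ligand charges: 1×ammine (neutral), 1×nitrato (-1 each), 1×1,10-phenanthroline (neutral), 1×glycinato (-1 each); total -2. So W + (-2) = 4+, giving W = +6.
Ligands are named alphabetically: ammine before glycinato before nitrato before phenanthroline.

ammine(glycinato)nitrato(1,10-phenanthroline)tungsten(VI) nitrate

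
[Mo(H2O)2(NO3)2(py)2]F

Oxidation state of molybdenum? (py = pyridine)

+3

1 fluoride outside the brackets (-1 each) → the complex ion is 1+.
Ligand charges: 2×py neutral; 2×H2O neutral; 2×NO3 = -2; sum -2.
Mo + (-2) = 1+ ⇒ Mo is +3.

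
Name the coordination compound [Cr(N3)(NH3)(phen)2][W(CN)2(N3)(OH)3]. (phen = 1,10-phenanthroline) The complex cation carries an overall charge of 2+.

The complex cation is given as 2+; its ligand charges sum to -1, so Cr = +3.
A 1:1 salt means the anion carries the equal and opposite charge, 2−.
Anion: ligand charges sum to -6; for the ion to be 2−, W = +4.

ammineazidobis(1,10-phenanthroline)chromium(III) azidodicyanotrihydroxotungstate(IV)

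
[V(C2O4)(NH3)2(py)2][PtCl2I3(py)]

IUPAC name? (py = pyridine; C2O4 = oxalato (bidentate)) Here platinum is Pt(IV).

Both ions are complex: the cation is named first with the plain metal name, the anion second with the -ate form; each ion's ligands are alphabetised independently.
Pt is given as +4; the anion's ligand charges sum to -5, so the complex anion is 1−.
A 1:1 salt means the cation carries the equal and opposite charge, 1+.
Cation: ligand charges sum to -2; for the ion to be 1+, V = +3.

diammineoxalatobis(pyridine)vanadium(III) dichlorotriiodo(pyridine)platinate(IV)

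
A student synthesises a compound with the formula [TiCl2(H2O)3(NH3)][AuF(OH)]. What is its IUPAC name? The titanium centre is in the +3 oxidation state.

amminetriaquadichlorotitanium(III) fluorohydroxoaurate(I)

Both ions are complex: the cation is named first with the plain metal name, the anion second with the -ate form; each ion's ligands are alphabetised independently.
Ti is given as +3; the cation's ligand charges sum to -2, so the complex cation is 1+.
A 1:1 salt means the anion carries the equal and opposite charge, 1−.
Anion: ligand charges sum to -2; for the ion to be 1−, Au = +1.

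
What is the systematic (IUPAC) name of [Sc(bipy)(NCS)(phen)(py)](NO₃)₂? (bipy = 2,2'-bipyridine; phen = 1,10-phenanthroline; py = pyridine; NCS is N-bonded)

The 2 nitrate counter-ions carry a total charge of -2, so each complex ion is 2+.
Ligand charges: 1×2,2'-bipyridine (neutral), 1×1,10-phenanthroline (neutral), 1×pyridine (neutral), 1×isothiocyanato (-1 each); total -1. So Sc + (-1) = 2+, giving Sc = +3.
Ligands are named alphabetically: bipyridine before isothiocyanato before phenanthroline before pyridine.

(2,2'-bipyridine)isothiocyanato(1,10-phenanthroline)(pyridine)scandium(III) nitrate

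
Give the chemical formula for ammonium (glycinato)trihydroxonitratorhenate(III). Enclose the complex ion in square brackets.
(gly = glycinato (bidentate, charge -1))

Ligands: 3 hydroxo (OH, -1), 1 glycinato (gly, -1), 1 nitrato (NO3, -1). Ligand charge sum = -5.
With Re in oxidation state +3, the complex ion is [Re...]^2−.
Charge balance with ammonium (+1) requires 1 complex ion per 2 ammonium.

(NH4)2[Re(gly)(NO3)(OH)3]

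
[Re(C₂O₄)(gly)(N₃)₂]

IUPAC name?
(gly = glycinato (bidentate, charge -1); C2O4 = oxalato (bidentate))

There is no counter-ion, so the complex is neutral overall.
Ligand charges: 1×glycinato (-1 each), 2×azido (-1 each), 1×oxalato (-2 each); total -5. So Re + (-5) = 0, giving Re = +5.
Ligands are named alphabetically: azido before glycinato before oxalato.

diazido(glycinato)oxalatorhenium(V)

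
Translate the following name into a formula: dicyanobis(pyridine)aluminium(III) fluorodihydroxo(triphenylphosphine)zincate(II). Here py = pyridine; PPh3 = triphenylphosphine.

[Al(CN)2(py)2][ZnF(OH)2(PPh3)]

Cation [Al…]: ligand charges -2, Al(III) ⇒ ion charge 1+.
Anion [Zn…]: ligand charges -3, Zn(II) ⇒ ion charge 1−.
One 1+ cation balances one 1− anion.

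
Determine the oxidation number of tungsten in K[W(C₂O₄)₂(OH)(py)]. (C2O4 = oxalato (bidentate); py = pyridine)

+4

1 potassium outside the brackets (+1 each) → the complex ion is 1−.
Ligand charges: 2×C2O4 = -4; 1×py neutral; 1×OH = -1; sum -5.
W + (-5) = 1− ⇒ W is +4.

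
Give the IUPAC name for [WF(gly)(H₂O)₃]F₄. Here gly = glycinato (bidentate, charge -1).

triaquafluoro(glycinato)tungsten(VI) fluoride

The 4 fluoride counter-ions carry a total charge of -4, so each complex ion is 4+.
Ligand charges: 1×fluoro (-1 each), 3×aqua (neutral), 1×glycinato (-1 each); total -2. So W + (-2) = 4+, giving W = +6.
Ligands are named alphabetically: aqua before fluoro before glycinato.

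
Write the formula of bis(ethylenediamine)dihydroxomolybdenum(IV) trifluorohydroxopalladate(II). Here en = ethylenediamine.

Cation [Mo…]: ligand charges -2, Mo(IV) ⇒ ion charge 2+.
Anion [Pd…]: ligand charges -4, Pd(II) ⇒ ion charge 2−.

[Mo(en)2(OH)2][PdF3(OH)]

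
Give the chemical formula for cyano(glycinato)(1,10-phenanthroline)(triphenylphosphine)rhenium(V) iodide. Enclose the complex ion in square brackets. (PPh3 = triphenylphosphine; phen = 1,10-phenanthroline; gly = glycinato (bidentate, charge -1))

Ligands: 1 cyano (CN, -1), 1 triphenylphosphine (PPh3, neutral), 1 1,10-phenanthroline (phen, neutral), 1 glycinato (gly, -1). Ligand charge sum = -2.
With Re in oxidation state +5, the complex ion is [Re...]^3+.
Charge balance with iodide (-1) requires 1 complex ion per 3 iodide.

[Re(CN)(gly)(phen)(PPh3)]I3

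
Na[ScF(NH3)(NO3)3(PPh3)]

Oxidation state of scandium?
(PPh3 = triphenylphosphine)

+3

1 sodium outside the brackets (+1 each) → the complex ion is 1−.
Ligand charges: 1×NH3 neutral; 3×NO3 = -3; 1×PPh3 neutral; 1×F = -1; sum -4.
Sc + (-4) = 1− ⇒ Sc is +3.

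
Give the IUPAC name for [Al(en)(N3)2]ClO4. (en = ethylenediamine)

The 1 perchlorate counter-ion carries a total charge of -1, so each complex ion is 1+.
Ligand charges: 1×ethylenediamine (neutral), 2×azido (-1 each); total -2. So Al + (-2) = 1+, giving Al = +3.
Ligands are named alphabetically: azido before ethylenediamine.

diazido(ethylenediamine)aluminium(III) perchlorate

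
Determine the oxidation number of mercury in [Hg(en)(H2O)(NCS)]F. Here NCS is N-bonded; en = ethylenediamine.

+2

1 fluoride outside the brackets (-1 each) → the complex ion is 1+.
Ligand charges: 1×H2O neutral; 1×NCS = -1; 1×en neutral; sum -1.
Hg + (-1) = 1+ ⇒ Hg is +2.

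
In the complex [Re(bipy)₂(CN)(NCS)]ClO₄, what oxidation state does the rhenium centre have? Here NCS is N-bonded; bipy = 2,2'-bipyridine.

1 perchlorate outside the brackets (-1 each) → the complex ion is 1+.
Ligand charges: 1×NCS = -1; 2×bipy neutral; 1×CN = -1; sum -2.
Re + (-2) = 1+ ⇒ Re is +3.

+3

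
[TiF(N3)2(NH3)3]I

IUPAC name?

The 1 iodide counter-ion carries a total charge of -1, so each complex ion is 1+.
Ligand charges: 3×ammine (neutral), 2×azido (-1 each), 1×fluoro (-1 each); total -3. So Ti + (-3) = 1+, giving Ti = +4.
Ligands are named alphabetically: ammine before azido before fluoro.

triamminediazidofluorotitanium(IV) iodide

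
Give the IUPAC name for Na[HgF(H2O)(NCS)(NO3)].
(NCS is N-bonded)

sodium aquafluoroisothiocyanatonitratomercurate(II)

The 1 sodium counter-ion carries a total charge of +1, so each complex ion is 1−.
Ligand charges: 1×aqua (neutral), 1×nitrato (-1 each), 1×fluoro (-1 each), 1×isothiocyanato (-1 each); total -3. So Hg + (-3) = 1−, giving Hg = +2.
Ligands are named alphabetically: aqua before fluoro before isothiocyanato before nitrato.
The complex ion is anionic, so mercury takes the -ate form mercurate(II).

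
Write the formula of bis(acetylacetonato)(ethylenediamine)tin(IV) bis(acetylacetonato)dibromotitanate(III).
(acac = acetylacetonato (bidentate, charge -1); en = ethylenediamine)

Cation [Sn…]: ligand charges -2, Sn(IV) ⇒ ion charge 2+.
Anion [Ti…]: ligand charges -4, Ti(III) ⇒ ion charge 1−.
One 2+ cation requires 2 of the 1− anion.

[Sn(acac)2(en)][Ti(acac)2Br2]2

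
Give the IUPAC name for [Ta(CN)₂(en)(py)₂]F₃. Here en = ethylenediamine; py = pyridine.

The 3 fluoride counter-ions carry a total charge of -3, so each complex ion is 3+.
Ligand charges: 1×ethylenediamine (neutral), 2×pyridine (neutral), 2×cyano (-1 each); total -2. So Ta + (-2) = 3+, giving Ta = +5.
Ligands are named alphabetically: cyano before ethylenediamine before pyridine.

dicyano(ethylenediamine)bis(pyridine)tantalum(V) fluoride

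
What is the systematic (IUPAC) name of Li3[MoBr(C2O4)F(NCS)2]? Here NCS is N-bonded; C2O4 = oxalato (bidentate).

lithium bromofluorodiisothiocyanatooxalatomolybdate(III)

The 3 lithium counter-ions carry a total charge of +3, so each complex ion is 3−.
Ligand charges: 1×fluoro (-1 each), 1×bromo (-1 each), 2×isothiocyanato (-1 each), 1×oxalato (-2 each); total -6. So Mo + (-6) = 3−, giving Mo = +3.
The complex ion is anionic, so molybdenum takes the -ate form molybdate(III).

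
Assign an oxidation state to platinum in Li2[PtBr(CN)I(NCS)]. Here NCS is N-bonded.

2 lithium outside the brackets (+1 each) → the complex ion is 2−.
Ligand charges: 1×Br = -1; 1×I = -1; 1×CN = -1; 1×NCS = -1; sum -4.
Pt + (-4) = 2− ⇒ Pt is +2.

+2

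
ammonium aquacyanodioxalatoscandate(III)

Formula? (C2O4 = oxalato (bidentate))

(NH4)2[Sc(C2O4)2(CN)(H2O)]

Ligands: 1 cyano (CN, -1), 1 aqua (H2O, neutral), 2 oxalato (C2O4, -2). Ligand charge sum = -5.
With Sc in oxidation state +3, the complex ion is [Sc...]^2−.
Charge balance with ammonium (+1) requires 1 complex ion per 2 ammonium.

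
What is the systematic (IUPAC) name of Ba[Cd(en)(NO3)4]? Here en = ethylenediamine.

barium (ethylenediamine)tetranitratocadmate(II)

The 1 barium counter-ion carries a total charge of +2, so each complex ion is 2−.
Ligand charges: 4×nitrato (-1 each), 1×ethylenediamine (neutral); total -4. So Cd + (-4) = 2−, giving Cd = +2.
Ligands are named alphabetically: ethylenediamine before nitrato.
The complex ion is anionic, so cadmium takes the -ate form cadmate(II).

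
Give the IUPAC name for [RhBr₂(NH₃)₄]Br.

The 1 bromide counter-ion carries a total charge of -1, so each complex ion is 1+.
Ligand charges: 2×bromo (-1 each), 4×ammine (neutral); total -2. So Rh + (-2) = 1+, giving Rh = +3.
Ligands are named alphabetically: ammine before bromo.

tetraamminedibromorhodium(III) bromide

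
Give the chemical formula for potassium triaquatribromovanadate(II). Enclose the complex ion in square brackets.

K[VBr3(H2O)3]

Ligands: 3 bromo (Br, -1), 3 aqua (H2O, neutral). Ligand charge sum = -3.
With V in oxidation state +2, the complex ion is [V...]^1−.
Charge balance with potassium (+1) requires 1 complex ion per 1 potassium.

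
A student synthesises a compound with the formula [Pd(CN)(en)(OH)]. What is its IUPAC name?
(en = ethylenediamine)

There is no counter-ion, so the complex is neutral overall.
Ligand charges: 1×hydroxo (-1 each), 1×ethylenediamine (neutral), 1×cyano (-1 each); total -2. So Pd + (-2) = 0, giving Pd = +2.
Ligands are named alphabetically: cyano before ethylenediamine before hydroxo.

cyano(ethylenediamine)hydroxopalladium(II)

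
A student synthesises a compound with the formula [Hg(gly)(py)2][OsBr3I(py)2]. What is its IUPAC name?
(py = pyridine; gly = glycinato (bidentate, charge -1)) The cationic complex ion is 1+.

Both ions are complex: the cation is named first with the plain metal name, the anion second with the -ate form; each ion's ligands are alphabetised independently.
The complex cation is given as 1+; its ligand charges sum to -1, so Hg = +2.
A 1:1 salt means the anion carries the equal and opposite charge, 1−.
Anion: ligand charges sum to -4; for the ion to be 1−, Os = +3.

(glycinato)bis(pyridine)mercury(II) tribromoiodobis(pyridine)osmate(III)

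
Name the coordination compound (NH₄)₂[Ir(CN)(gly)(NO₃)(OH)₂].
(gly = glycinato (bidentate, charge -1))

The 2 ammonium counter-ions carry a total charge of +2, so each complex ion is 2−.
Ligand charges: 1×cyano (-1 each), 1×glycinato (-1 each), 2×hydroxo (-1 each), 1×nitrato (-1 each); total -5. So Ir + (-5) = 2−, giving Ir = +3.
The complex ion is anionic, so iridium takes the -ate form iridate(III).

ammonium cyano(glycinato)dihydroxonitratoiridate(III)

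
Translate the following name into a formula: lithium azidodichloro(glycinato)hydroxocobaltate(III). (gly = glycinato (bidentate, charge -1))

Li2[CoCl2(gly)(N3)(OH)]

Ligands: 2 chloro (Cl, -1), 1 hydroxo (OH, -1), 1 glycinato (gly, -1), 1 azido (N3, -1). Ligand charge sum = -5.
Charge balance with lithium (+1) requires 1 complex ion per 2 lithium.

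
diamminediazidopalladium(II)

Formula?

Ligands: 2 azido (N3, -1), 2 ammine (NH3, neutral). Ligand charge sum = -2.
With Pd in oxidation state +2, the complex ion is [Pd...].

[Pd(N3)2(NH3)2]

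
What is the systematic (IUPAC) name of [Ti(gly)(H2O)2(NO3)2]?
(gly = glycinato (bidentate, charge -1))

There is no counter-ion, so the complex is neutral overall.
Ligand charges: 2×nitrato (-1 each), 1×glycinato (-1 each), 2×aqua (neutral); total -3. So Ti + (-3) = 0, giving Ti = +3.
Ligands are named alphabetically: aqua before glycinato before nitrato.

diaqua(glycinato)dinitratotitanium(III)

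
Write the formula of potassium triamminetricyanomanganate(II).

K[Mn(CN)3(NH3)3]

Ligands: 3 ammine (NH3, neutral), 3 cyano (CN, -1). Ligand charge sum = -3.
With Mn in oxidation state +2, the complex ion is [Mn...]^1−.
Charge balance with potassium (+1) requires 1 complex ion per 1 potassium.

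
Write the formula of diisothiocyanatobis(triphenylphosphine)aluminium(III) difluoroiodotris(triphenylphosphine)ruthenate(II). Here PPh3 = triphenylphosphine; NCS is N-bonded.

[Al(NCS)2(PPh3)2][RuF2I(PPh3)3]

Cation [Al…]: ligand charges -2, Al(III) ⇒ ion charge 1+.
Anion [Ru…]: ligand charges -3, Ru(II) ⇒ ion charge 1−.
One 1+ cation balances one 1− anion.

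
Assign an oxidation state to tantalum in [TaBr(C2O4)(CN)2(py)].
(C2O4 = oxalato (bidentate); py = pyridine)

+5

No counter-ion: the bracketed complex is neutral.
Ligand charges: 2×CN = -2; 1×C2O4 = -2; 1×py neutral; 1×Br = -1; sum -5.
Ta + (-5) = 0 ⇒ Ta is +5.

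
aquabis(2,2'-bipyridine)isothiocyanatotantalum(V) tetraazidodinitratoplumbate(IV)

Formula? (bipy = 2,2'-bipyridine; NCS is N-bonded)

Cation [Ta…]: ligand charges -1, Ta(V) ⇒ ion charge 4+.
Anion [Pb…]: ligand charges -6, Pb(IV) ⇒ ion charge 2−.
One 4+ cation requires 2 of the 2− anion.

[Ta(bipy)2(H2O)(NCS)][Pb(N3)4(NO3)2]2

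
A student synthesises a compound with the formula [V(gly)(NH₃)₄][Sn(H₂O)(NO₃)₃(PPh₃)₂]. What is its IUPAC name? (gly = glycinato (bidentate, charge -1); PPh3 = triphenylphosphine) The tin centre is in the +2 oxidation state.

Sn is given as +2; the anion's ligand charges sum to -3, so the complex anion is 1−.
A 1:1 salt means the cation carries the equal and opposite charge, 1+.
Cation: ligand charges sum to -1; for the ion to be 1+, V = +2.

tetraammine(glycinato)vanadium(II) aquatrinitratobis(triphenylphosphine)stannate(II)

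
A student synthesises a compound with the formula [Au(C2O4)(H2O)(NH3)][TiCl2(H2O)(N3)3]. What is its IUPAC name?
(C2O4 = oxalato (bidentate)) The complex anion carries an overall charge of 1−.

The complex anion is given as 1−; its ligand charges sum to -5, so Ti = +4.
A 1:1 salt means the cation carries the equal and opposite charge, 1+.
Cation: ligand charges sum to -2; for the ion to be 1+, Au = +3.

ammineaquaoxalatogold(III) aquatriazidodichlorotitanate(IV)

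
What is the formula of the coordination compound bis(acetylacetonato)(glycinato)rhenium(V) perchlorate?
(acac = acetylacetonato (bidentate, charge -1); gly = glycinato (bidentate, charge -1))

[Re(acac)2(gly)](ClO4)2

Ligands: 2 acetylacetonato (acac, -1), 1 glycinato (gly, -1). Ligand charge sum = -3.
Charge balance with perchlorate (-1) requires 1 complex ion per 2 perchlorate.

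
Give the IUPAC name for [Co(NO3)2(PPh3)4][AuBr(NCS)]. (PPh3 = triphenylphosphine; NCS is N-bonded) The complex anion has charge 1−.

The complex anion is given as 1−; its ligand charges sum to -2, so Au = +1.
A 1:1 salt means the cation carries the equal and opposite charge, 1+.
Cation: ligand charges sum to -2; for the ion to be 1+, Co = +3.

dinitratotetrakis(triphenylphosphine)cobalt(III) bromoisothiocyanatoaurate(I)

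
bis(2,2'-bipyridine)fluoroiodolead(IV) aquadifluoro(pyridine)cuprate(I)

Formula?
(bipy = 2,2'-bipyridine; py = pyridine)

Cation [Pb…]: ligand charges -2, Pb(IV) ⇒ ion charge 2+.
Anion [Cu…]: ligand charges -2, Cu(I) ⇒ ion charge 1−.

[Pb(bipy)2FI][CuF2(H2O)(py)]2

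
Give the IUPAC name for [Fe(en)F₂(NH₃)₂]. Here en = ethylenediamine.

diammine(ethylenediamine)difluoroiron(II)

There is no counter-ion, so the complex is neutral overall.
Ligand charges: 2×ammine (neutral), 2×fluoro (-1 each), 1×ethylenediamine (neutral); total -2. So Fe + (-2) = 0, giving Fe = +2.
Ligands are named alphabetically: ammine before ethylenediamine before fluoro.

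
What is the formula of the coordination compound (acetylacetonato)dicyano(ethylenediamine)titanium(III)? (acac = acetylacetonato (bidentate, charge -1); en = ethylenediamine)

Ligands: 1 acetylacetonato (acac, -1), 2 cyano (CN, -1), 1 ethylenediamine (en, neutral). Ligand charge sum = -3.
With Ti in oxidation state +3, the complex ion is [Ti...].

[Ti(acac)(CN)2(en)]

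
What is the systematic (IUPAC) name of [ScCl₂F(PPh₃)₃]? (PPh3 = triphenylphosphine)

dichlorofluorotris(triphenylphosphine)scandium(III)

There is no counter-ion, so the complex is neutral overall.
Ligand charges: 2×chloro (-1 each), 3×triphenylphosphine (neutral), 1×fluoro (-1 each); total -3. So Sc + (-3) = 0, giving Sc = +3.
Ligands are named alphabetically: chloro before fluoro before triphenylphosphine.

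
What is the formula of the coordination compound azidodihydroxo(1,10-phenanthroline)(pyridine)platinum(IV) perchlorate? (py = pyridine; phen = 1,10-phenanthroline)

Ligands: 1 azido (N3, -1), 1 pyridine (py, neutral), 1 1,10-phenanthroline (phen, neutral), 2 hydroxo (OH, -1). Ligand charge sum = -3.
Charge balance with perchlorate (-1) requires 1 complex ion per 1 perchlorate.

[Pt(N3)(OH)2(phen)(py)]ClO4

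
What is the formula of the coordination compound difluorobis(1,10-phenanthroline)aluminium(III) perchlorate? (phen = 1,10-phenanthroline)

Ligands: 2 fluoro (F, -1), 2 1,10-phenanthroline (phen, neutral). Ligand charge sum = -2.
With Al in oxidation state +3, the complex ion is [Al...]^1+.
Charge balance with perchlorate (-1) requires 1 complex ion per 1 perchlorate.

[AlF2(phen)2]ClO4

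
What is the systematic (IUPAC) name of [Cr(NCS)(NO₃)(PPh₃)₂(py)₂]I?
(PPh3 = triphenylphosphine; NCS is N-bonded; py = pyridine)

The 1 iodide counter-ion carries a total charge of -1, so each complex ion is 1+.
Ligand charges: 2×triphenylphosphine (neutral), 1×nitrato (-1 each), 1×isothiocyanato (-1 each), 2×pyridine (neutral); total -2. So Cr + (-2) = 1+, giving Cr = +3.
Ligands are named alphabetically: isothiocyanato before nitrato before pyridine before triphenylphosphine.

isothiocyanatonitratobis(pyridine)bis(triphenylphosphine)chromium(III) iodide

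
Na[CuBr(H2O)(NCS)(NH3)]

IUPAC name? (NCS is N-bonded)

sodium ammineaquabromoisothiocyanatocuprate(I)

The 1 sodium counter-ion carries a total charge of +1, so each complex ion is 1−.
Ligand charges: 1×isothiocyanato (-1 each), 1×aqua (neutral), 1×ammine (neutral), 1×bromo (-1 each); total -2. So Cu + (-2) = 1−, giving Cu = +1.
Ligands are named alphabetically: ammine before aqua before bromo before isothiocyanato.
The complex ion is anionic, so copper takes the -ate form cuprate(I).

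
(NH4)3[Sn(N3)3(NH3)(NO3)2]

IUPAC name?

The 3 ammonium counter-ions carry a total charge of +3, so each complex ion is 3−.
Ligand charges: 3×azido (-1 each), 2×nitrato (-1 each), 1×ammine (neutral); total -5. So Sn + (-5) = 3−, giving Sn = +2.
The complex ion is anionic, so tin takes the -ate form stannate(II).

ammonium amminetriazidodinitratostannate(II)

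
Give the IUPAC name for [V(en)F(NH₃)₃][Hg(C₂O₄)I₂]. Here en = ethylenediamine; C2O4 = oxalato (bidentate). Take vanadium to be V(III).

Both ions are complex: the cation is named first with the plain metal name, the anion second with the -ate form; each ion's ligands are alphabetised independently.
V is given as +3; the cation's ligand charges sum to -1, so the complex cation is 2+.
A 1:1 salt means the anion carries the equal and opposite charge, 2−.
Anion: ligand charges sum to -4; for the ion to be 2−, Hg = +2.

triammine(ethylenediamine)fluorovanadium(III) diiodooxalatomercurate(II)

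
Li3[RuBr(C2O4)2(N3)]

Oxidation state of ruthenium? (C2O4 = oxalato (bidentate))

+3

3 lithium outside the brackets (+1 each) → the complex ion is 3−.
Ligand charges: 1×N3 = -1; 1×Br = -1; 2×C2O4 = -4; sum -6.
Ru + (-6) = 3− ⇒ Ru is +3.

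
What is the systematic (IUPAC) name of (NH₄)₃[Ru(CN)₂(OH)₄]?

ammonium dicyanotetrahydroxoruthenate(III)

The 3 ammonium counter-ions carry a total charge of +3, so each complex ion is 3−.
Ligand charges: 2×cyano (-1 each), 4×hydroxo (-1 each); total -6. So Ru + (-6) = 3−, giving Ru = +3.
Ligands are named alphabetically: cyano before hydroxo.
The complex ion is anionic, so ruthenium takes the -ate form ruthenate(III).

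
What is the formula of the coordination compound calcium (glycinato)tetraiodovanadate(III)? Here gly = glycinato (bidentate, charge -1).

Ligands: 1 glycinato (gly, -1), 4 iodo (I, -1). Ligand charge sum = -5.
With V in oxidation state +3, the complex ion is [V...]^2−.
Charge balance with calcium (+2) requires 1 complex ion per 1 calcium.

Ca[V(gly)I4]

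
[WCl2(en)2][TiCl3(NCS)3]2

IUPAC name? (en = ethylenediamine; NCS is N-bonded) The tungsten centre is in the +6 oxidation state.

Both ions are complex: the cation is named first with the plain metal name, the anion second with the -ate form; each ion's ligands are alphabetised independently.
W is given as +6; the cation's ligand charges sum to -2, so the complex cation is 4+.
With 2 anions per cation, each anion must be 4/2 = 2−.
Anion: ligand charges sum to -6; for the ion to be 2−, Ti = +4.

dichlorobis(ethylenediamine)tungsten(VI) trichlorotriisothiocyanatotitanate(IV)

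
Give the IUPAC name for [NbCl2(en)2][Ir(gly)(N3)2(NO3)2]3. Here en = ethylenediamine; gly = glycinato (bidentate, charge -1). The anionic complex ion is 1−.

Both ions are complex: the cation is named first with the plain metal name, the anion second with the -ate form; each ion's ligands are alphabetised independently.
The complex anion is given as 1−; its ligand charges sum to -5, so Ir = +4.
With 3 anions per cation, the cation must be 3×1 = 3+.
Cation: ligand charges sum to -2; for the ion to be 3+, Nb = +5.

dichlorobis(ethylenediamine)niobium(V) diazido(glycinato)dinitratoiridate(IV)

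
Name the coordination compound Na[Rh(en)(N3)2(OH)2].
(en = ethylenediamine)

The 1 sodium counter-ion carries a total charge of +1, so each complex ion is 1−.
Ligand charges: 1×ethylenediamine (neutral), 2×azido (-1 each), 2×hydroxo (-1 each); total -4. So Rh + (-4) = 1−, giving Rh = +3.
The complex ion is anionic, so rhodium takes the -ate form rhodate(III).

sodium diazido(ethylenediamine)dihydroxorhodate(III)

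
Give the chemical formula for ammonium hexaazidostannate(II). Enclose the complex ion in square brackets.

Ligands: 6 azido (N3, -1). Ligand charge sum = -6.
With Sn in oxidation state +2, the complex ion is [Sn...]^4−.
Charge balance with ammonium (+1) requires 1 complex ion per 4 ammonium.

(NH4)4[Sn(N3)6]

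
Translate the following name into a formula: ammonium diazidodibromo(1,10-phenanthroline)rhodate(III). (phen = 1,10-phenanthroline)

NH4[RhBr2(N3)2(phen)]

Ligands: 2 bromo (Br, -1), 2 azido (N3, -1), 1 1,10-phenanthroline (phen, neutral). Ligand charge sum = -4.
With Rh in oxidation state +3, the complex ion is [Rh...]^1−.
Charge balance with ammonium (+1) requires 1 complex ion per 1 ammonium.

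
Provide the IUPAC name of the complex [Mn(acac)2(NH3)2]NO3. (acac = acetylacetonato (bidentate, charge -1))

bis(acetylacetonato)diamminemanganese(III) nitrate

The 1 nitrate counter-ion carries a total charge of -1, so each complex ion is 1+.
Ligand charges: 2×acetylacetonato (-1 each), 2×ammine (neutral); total -2. So Mn + (-2) = 1+, giving Mn = +3.
Ligands are named alphabetically: acetylacetonato before ammine.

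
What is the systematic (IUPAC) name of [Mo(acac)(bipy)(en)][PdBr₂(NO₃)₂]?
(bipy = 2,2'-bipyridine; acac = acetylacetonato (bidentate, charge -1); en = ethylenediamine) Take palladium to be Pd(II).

(acetylacetonato)(2,2'-bipyridine)(ethylenediamine)molybdenum(III) dibromodinitratopalladate(II)

Both ions are complex: the cation is named first with the plain metal name, the anion second with the -ate form; each ion's ligands are alphabetised independently.
Pd is given as +2; the anion's ligand charges sum to -4, so the complex anion is 2−.
A 1:1 salt means the cation carries the equal and opposite charge, 2+.
Cation: ligand charges sum to -1; for the ion to be 2+, Mo = +3.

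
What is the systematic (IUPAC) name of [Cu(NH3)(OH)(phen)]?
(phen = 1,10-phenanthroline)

There is no counter-ion, so the complex is neutral overall.
Ligand charges: 1×ammine (neutral), 1×1,10-phenanthroline (neutral), 1×hydroxo (-1 each); total -1. So Cu + (-1) = 0, giving Cu = +1.
Ligands are named alphabetically: ammine before hydroxo before phenanthroline.

amminehydroxo(1,10-phenanthroline)copper(I)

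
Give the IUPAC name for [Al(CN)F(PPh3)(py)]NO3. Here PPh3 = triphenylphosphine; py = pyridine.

cyanofluoro(pyridine)(triphenylphosphine)aluminium(III) nitrate

The 1 nitrate counter-ion carries a total charge of -1, so each complex ion is 1+.
Ligand charges: 1×triphenylphosphine (neutral), 1×fluoro (-1 each), 1×pyridine (neutral), 1×cyano (-1 each); total -2. So Al + (-2) = 1+, giving Al = +3.
Ligands are named alphabetically: cyano before fluoro before pyridine before triphenylphosphine.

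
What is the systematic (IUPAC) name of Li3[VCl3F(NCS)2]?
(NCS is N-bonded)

lithium trichlorofluorodiisothiocyanatovanadate(III)

The 3 lithium counter-ions carry a total charge of +3, so each complex ion is 3−.
Ligand charges: 2×isothiocyanato (-1 each), 1×fluoro (-1 each), 3×chloro (-1 each); total -6. So V + (-6) = 3−, giving V = +3.
Ligands are named alphabetically: chloro before fluoro before isothiocyanato.
The complex ion is anionic, so vanadium takes the -ate form vanadate(III).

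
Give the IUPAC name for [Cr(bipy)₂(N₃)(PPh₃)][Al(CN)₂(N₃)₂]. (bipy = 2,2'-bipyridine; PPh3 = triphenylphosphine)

Both ions are complex: the cation is named first with the plain metal name, the anion second with the -ate form; each ion's ligands are alphabetised independently.
Aluminium is always +3 in its complexes; the anion's ligand charges sum to -4, so the complex anion is 1−.
A 1:1 salt means the cation carries the equal and opposite charge, 1+.
Cation: ligand charges sum to -1; for the ion to be 1+, Cr = +2.

azidobis(2,2'-bipyridine)(triphenylphosphine)chromium(II) diazidodicyanoaluminate(III)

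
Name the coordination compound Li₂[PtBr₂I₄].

The 2 lithium counter-ions carry a total charge of +2, so each complex ion is 2−.
Ligand charges: 4×iodo (-1 each), 2×bromo (-1 each); total -6. So Pt + (-6) = 2−, giving Pt = +4.
Ligands are named alphabetically: bromo before iodo.
The complex ion is anionic, so platinum takes the -ate form platinate(IV).

lithium dibromotetraiodoplatinate(IV)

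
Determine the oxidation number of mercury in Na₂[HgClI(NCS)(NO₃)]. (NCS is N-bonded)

+2

2 sodium outside the brackets (+1 each) → the complex ion is 2−.
Ligand charges: 1×NO3 = -1; 1×Cl = -1; 1×NCS = -1; 1×I = -1; sum -4.
Hg + (-4) = 2− ⇒ Hg is +2.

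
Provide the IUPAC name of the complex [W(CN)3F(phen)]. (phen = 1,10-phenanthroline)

There is no counter-ion, so the complex is neutral overall.
Ligand charges: 1×1,10-phenanthroline (neutral), 3×cyano (-1 each), 1×fluoro (-1 each); total -4. So W + (-4) = 0, giving W = +4.
Ligands are named alphabetically: cyano before fluoro before phenanthroline.

tricyanofluoro(1,10-phenanthroline)tungsten(IV)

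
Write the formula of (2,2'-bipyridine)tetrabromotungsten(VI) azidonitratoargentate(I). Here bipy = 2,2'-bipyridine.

Cation [W…]: ligand charges -4, W(VI) ⇒ ion charge 2+.
Anion [Ag…]: ligand charges -2, Ag(I) ⇒ ion charge 1−.
One 2+ cation requires 2 of the 1− anion.

[W(bipy)Br4][Ag(N3)(NO3)]2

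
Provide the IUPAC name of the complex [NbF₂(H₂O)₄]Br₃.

tetraaquadifluoroniobium(V) bromide

The 3 bromide counter-ions carry a total charge of -3, so each complex ion is 3+.
Ligand charges: 2×fluoro (-1 each), 4×aqua (neutral); total -2. So Nb + (-2) = 3+, giving Nb = +5.
Ligands are named alphabetically: aqua before fluoro.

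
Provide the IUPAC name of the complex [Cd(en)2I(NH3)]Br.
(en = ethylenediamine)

amminebis(ethylenediamine)iodocadmium(II) bromide

The 1 bromide counter-ion carries a total charge of -1, so each complex ion is 1+.
Ligand charges: 2×ethylenediamine (neutral), 1×iodo (-1 each), 1×ammine (neutral); total -1. So Cd + (-1) = 1+, giving Cd = +2.
Ligands are named alphabetically: ammine before ethylenediamine before iodo.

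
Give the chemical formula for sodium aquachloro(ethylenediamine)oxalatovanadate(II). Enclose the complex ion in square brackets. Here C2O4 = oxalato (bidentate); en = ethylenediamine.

Na[V(C2O4)Cl(en)(H2O)]

Ligands: 1 aqua (H2O, neutral), 1 oxalato (C2O4, -2), 1 ethylenediamine (en, neutral), 1 chloro (Cl, -1). Ligand charge sum = -3.
With V in oxidation state +2, the complex ion is [V...]^1−.
Charge balance with sodium (+1) requires 1 complex ion per 1 sodium.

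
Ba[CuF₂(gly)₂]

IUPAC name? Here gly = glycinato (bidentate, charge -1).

The 1 barium counter-ion carries a total charge of +2, so each complex ion is 2−.
Ligand charges: 2×glycinato (-1 each), 2×fluoro (-1 each); total -4. So Cu + (-4) = 2−, giving Cu = +2.
Ligands are named alphabetically: fluoro before glycinato.
The complex ion is anionic, so copper takes the -ate form cuprate(II).

barium difluorobis(glycinato)cuprate(II)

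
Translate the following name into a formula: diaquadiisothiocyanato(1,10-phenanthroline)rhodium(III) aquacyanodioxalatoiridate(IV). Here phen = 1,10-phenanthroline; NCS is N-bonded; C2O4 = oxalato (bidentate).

[Rh(H2O)2(NCS)2(phen)][Ir(C2O4)2(CN)(H2O)]

Cation [Rh…]: ligand charges -2, Rh(III) ⇒ ion charge 1+.
Anion [Ir…]: ligand charges -5, Ir(IV) ⇒ ion charge 1−.
One 1+ cation balances one 1− anion.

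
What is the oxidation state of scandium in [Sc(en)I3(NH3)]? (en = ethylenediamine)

+3

No counter-ion: the bracketed complex is neutral.
Ligand charges: 1×NH3 neutral; 1×en neutral; 3×I = -3; sum -3.
Sc + (-3) = 0 ⇒ Sc is +3.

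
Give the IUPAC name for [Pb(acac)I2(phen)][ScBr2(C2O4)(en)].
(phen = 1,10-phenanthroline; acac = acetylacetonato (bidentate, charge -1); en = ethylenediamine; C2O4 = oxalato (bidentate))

Scandium is always +3 in its complexes; the anion's ligand charges sum to -4, so the complex anion is 1−.
A 1:1 salt means the cation carries the equal and opposite charge, 1+.
Cation: ligand charges sum to -3; for the ion to be 1+, Pb = +4.

(acetylacetonato)diiodo(1,10-phenanthroline)lead(IV) dibromo(ethylenediamine)oxalatoscandate(III)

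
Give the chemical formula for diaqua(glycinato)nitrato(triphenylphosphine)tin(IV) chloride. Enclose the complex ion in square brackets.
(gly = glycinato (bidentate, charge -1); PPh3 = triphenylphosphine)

Ligands: 1 glycinato (gly, -1), 1 triphenylphosphine (PPh3, neutral), 2 aqua (H2O, neutral), 1 nitrato (NO3, -1). Ligand charge sum = -2.
With Sn in oxidation state +4, the complex ion is [Sn...]^2+.
Charge balance with chloride (-1) requires 1 complex ion per 2 chloride.

[Sn(gly)(H2O)2(NO3)(PPh3)]Cl2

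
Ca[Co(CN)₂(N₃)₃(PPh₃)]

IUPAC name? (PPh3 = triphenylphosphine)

The 1 calcium counter-ion carries a total charge of +2, so each complex ion is 2−.
Ligand charges: 3×azido (-1 each), 2×cyano (-1 each), 1×triphenylphosphine (neutral); total -5. So Co + (-5) = 2−, giving Co = +3.
Ligands are named alphabetically: azido before cyano before triphenylphosphine.
The complex ion is anionic, so cobalt takes the -ate form cobaltate(III).

calcium triazidodicyano(triphenylphosphine)cobaltate(III)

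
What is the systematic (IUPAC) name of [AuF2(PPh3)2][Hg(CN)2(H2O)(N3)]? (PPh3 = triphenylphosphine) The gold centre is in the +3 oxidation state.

Au is given as +3; the cation's ligand charges sum to -2, so the complex cation is 1+.
A 1:1 salt means the anion carries the equal and opposite charge, 1−.
Anion: ligand charges sum to -3; for the ion to be 1−, Hg = +2.

difluorobis(triphenylphosphine)gold(III) aquaazidodicyanomercurate(II)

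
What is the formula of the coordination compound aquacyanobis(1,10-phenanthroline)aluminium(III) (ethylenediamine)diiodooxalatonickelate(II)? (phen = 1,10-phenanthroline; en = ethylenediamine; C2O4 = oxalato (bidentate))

[Al(CN)(H2O)(phen)2][Ni(C2O4)(en)I2]

Cation [Al…]: ligand charges -1, Al(III) ⇒ ion charge 2+.
Anion [Ni…]: ligand charges -4, Ni(II) ⇒ ion charge 2−.
One 2+ cation balances one 2− anion.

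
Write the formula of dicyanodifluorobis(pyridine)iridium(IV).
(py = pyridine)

[Ir(CN)2F2(py)2]

Ligands: 2 cyano (CN, -1), 2 fluoro (F, -1), 2 pyridine (py, neutral). Ligand charge sum = -4.
With Ir in oxidation state +4, the complex ion is [Ir...].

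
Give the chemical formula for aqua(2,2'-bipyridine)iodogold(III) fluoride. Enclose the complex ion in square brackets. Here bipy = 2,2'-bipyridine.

[Au(bipy)(H2O)I]F2

Ligands: 1 iodo (I, -1), 1 aqua (H2O, neutral), 1 2,2'-bipyridine (bipy, neutral). Ligand charge sum = -1.
Charge balance with fluoride (-1) requires 1 complex ion per 2 fluoride.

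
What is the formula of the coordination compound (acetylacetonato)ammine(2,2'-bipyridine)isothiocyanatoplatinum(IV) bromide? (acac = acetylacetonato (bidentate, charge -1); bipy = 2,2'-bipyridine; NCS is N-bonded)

Ligands: 1 acetylacetonato (acac, -1), 1 2,2'-bipyridine (bipy, neutral), 1 isothiocyanato (NCS, -1), 1 ammine (NH3, neutral). Ligand charge sum = -2.
With Pt in oxidation state +4, the complex ion is [Pt...]^2+.
Charge balance with bromide (-1) requires 1 complex ion per 2 bromide.

[Pt(acac)(bipy)(NCS)(NH3)]Br2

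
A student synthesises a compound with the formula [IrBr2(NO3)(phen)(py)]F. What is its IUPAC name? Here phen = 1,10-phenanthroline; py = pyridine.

The 1 fluoride counter-ion carries a total charge of -1, so each complex ion is 1+.
Ligand charges: 1×1,10-phenanthroline (neutral), 1×nitrato (-1 each), 1×pyridine (neutral), 2×bromo (-1 each); total -3. So Ir + (-3) = 1+, giving Ir = +4.
Ligands are named alphabetically: bromo before nitrato before phenanthroline before pyridine.

dibromonitrato(1,10-phenanthroline)(pyridine)iridium(IV) fluoride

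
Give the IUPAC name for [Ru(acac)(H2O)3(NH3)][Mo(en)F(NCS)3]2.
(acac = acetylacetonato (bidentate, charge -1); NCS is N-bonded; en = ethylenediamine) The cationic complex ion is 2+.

(acetylacetonato)amminetriaquaruthenium(III) (ethylenediamine)fluorotriisothiocyanatomolybdate(III)

Both ions are complex: the cation is named first with the plain metal name, the anion second with the -ate form; each ion's ligands are alphabetised independently.
The complex cation is given as 2+; its ligand charges sum to -1, so Ru = +3.
With 2 anions per cation, each anion must be 2/2 = 1−.
Anion: ligand charges sum to -4; for the ion to be 1−, Mo = +3.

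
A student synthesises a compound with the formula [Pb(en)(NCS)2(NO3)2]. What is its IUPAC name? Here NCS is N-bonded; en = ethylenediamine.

There is no counter-ion, so the complex is neutral overall.
Ligand charges: 2×nitrato (-1 each), 2×isothiocyanato (-1 each), 1×ethylenediamine (neutral); total -4. So Pb + (-4) = 0, giving Pb = +4.
Ligands are named alphabetically: ethylenediamine before isothiocyanato before nitrato.

(ethylenediamine)diisothiocyanatodinitratolead(IV)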